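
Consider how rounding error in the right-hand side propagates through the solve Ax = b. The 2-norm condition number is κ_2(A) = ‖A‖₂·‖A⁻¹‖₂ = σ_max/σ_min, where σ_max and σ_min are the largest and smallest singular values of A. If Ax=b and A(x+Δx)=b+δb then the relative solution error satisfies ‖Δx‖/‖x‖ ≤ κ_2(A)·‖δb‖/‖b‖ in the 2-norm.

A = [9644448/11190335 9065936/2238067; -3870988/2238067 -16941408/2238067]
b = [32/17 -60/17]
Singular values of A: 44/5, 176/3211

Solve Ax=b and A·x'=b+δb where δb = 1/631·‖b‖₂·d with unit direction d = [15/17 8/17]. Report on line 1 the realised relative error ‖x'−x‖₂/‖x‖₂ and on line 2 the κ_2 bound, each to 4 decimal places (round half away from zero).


0.2544
0.2544

largest singular value 44/5, smallest 176/3211
κ = σ_max/σ_min = (44/5)/(176/3211) = 160.5500
worst-case relative error ≤ 160.5500 × 1/631 = 0.2544
solve Ax = b  →  x = [0.0998 0.4435]
‖b‖₂ = 4.0000 and ‖x‖₂ = 0.4545
δb = ε·‖b‖·d = [0.0056 0.0030]; solving A·Δx = δb gives ‖Δx‖ = 0.1157
relative error = 0.2544
so the bound is sharp here: realised error equals the bound


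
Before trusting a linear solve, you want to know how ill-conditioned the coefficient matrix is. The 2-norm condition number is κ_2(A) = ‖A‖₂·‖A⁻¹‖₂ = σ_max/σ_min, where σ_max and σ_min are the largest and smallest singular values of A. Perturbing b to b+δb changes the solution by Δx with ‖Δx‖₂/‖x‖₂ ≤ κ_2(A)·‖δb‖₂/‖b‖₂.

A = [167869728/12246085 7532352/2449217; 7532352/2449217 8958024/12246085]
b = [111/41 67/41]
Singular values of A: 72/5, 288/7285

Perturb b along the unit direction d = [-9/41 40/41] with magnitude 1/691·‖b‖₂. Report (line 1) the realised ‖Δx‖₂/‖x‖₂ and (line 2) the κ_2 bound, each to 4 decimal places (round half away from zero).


0.0046
0.5271

from the listed singular values, σ₁ = 72/5, σ_n = 288/7285
condition number: (72/5) ÷ (288/7285) = 364.2500
bound on ‖Δx‖/‖x‖: κ·ε = 364.2500·1/691 = 0.5271
solve Ax = b  →  x = [-5.3493 24.7239]
‖b‖₂ = 3.1623 and ‖x‖₂ = 25.2960
Δx = A⁻¹·δb where δb = 1/691·3.1623·d; ‖Δx‖ = 0.1158
dividing the unrounded norms, ‖Δx‖/‖x‖ = 0.0046
realised/bound (from unrounded values) ≈ 0.0087


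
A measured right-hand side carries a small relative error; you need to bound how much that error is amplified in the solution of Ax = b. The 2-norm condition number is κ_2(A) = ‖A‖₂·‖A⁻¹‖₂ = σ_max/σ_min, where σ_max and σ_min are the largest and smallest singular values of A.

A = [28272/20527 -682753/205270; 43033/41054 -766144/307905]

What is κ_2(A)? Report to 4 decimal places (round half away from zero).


form AᵀA = [5049063025/1685430916 -9087785320/1264073187; -9087785320/1264073187 261730857841/15168878244] with trace 908794157/44878338 and determinant 140625/39891856
solving λ² − 908794157/44878338·λ + 140625/39891856 = 0 gives λ = 81/4, 15625/89756676
so κ_2 = √((81/4) / (15625/89756676)) = 341.0640

341.0640


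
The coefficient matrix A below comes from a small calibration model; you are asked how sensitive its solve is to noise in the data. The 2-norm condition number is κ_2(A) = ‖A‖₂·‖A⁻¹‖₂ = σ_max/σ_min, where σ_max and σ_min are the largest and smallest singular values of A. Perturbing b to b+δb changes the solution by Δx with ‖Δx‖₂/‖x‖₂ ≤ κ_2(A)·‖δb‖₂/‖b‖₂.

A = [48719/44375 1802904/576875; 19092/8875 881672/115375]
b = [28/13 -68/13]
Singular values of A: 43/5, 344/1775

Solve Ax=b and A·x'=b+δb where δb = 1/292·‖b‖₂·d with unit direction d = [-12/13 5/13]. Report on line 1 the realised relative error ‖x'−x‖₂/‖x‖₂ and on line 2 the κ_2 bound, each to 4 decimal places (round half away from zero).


0.0048
0.1520

largest singular value 43/5, smallest 344/1775
κ = σ_max/σ_min = (43/5)/(344/1775) = 44.3750
bound on ‖Δx‖/‖x‖: κ·ε = 44.3750·1/292 = 0.1520
solve Ax = b  →  x = [19.6837 -6.2256]
‖b‖ = 5.6569, ‖x‖ = 20.6448
δb = ε·‖b‖·d = [-0.0179 0.0075]; solving A·Δx = δb gives ‖Δx‖ = 0.1000
relative error = 0.0048
realised/bound (from unrounded values) ≈ 0.0319


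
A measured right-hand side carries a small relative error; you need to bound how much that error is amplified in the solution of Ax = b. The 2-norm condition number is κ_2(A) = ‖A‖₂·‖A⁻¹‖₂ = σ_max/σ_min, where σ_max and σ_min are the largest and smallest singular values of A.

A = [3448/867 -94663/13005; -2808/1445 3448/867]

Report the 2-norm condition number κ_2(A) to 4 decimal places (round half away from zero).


52.8750

M = AᵀA = [1273984/65025 -286184/7803; -286184/7803 40263121/585225]. tr(M)=178993/2025, det(M)=141376/50625
solving λ² − 178993/2025·λ + 141376/50625 = 0 gives λ = 2209/25, 64/2025
κ = σ_max/σ_min = (47/5)/(8/45) = 52.8750


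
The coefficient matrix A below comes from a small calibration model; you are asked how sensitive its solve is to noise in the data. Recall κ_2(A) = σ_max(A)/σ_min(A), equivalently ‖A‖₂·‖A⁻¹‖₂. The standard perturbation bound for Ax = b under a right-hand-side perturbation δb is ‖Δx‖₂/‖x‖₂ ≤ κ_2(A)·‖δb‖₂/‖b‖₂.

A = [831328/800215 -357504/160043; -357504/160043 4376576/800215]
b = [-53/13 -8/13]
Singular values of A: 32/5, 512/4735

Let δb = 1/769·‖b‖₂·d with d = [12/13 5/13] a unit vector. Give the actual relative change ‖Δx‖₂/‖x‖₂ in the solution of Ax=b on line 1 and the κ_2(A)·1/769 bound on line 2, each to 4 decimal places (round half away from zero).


from the listed singular values, σ₁ = 32/5, σ_n = 512/4735
condition number: (32/5) ÷ (512/4735) = 59.1875
worst-case relative error ≤ 59.1875 × 1/769 = 0.0770
solve Ax = b  →  x = [-34.2067 -14.0835]
‖b‖ = 4.1231, ‖x‖ = 36.9925
with δb = [0.0049 0.0021], A·Δx = δb → ‖Δx‖ = 0.0496
dividing the unrounded norms, ‖Δx‖/‖x‖ = 0.0013
tightness: 0.0013 against a bound of 0.0770 (unrounded ratio ≈ 0.0174)

0.0013
0.0770


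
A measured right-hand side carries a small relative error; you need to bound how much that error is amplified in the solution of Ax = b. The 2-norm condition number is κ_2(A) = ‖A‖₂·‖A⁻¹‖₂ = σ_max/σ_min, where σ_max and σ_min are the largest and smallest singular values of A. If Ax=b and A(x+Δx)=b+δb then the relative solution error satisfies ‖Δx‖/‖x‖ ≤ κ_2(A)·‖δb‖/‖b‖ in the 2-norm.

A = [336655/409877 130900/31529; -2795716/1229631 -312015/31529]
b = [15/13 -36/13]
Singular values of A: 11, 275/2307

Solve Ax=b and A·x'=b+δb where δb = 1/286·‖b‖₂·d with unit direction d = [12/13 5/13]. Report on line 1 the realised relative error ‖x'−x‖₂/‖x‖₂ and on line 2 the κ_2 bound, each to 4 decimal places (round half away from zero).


from the listed singular values, σ₁ = 11, σ_n = 275/2307
condition number: 11 ÷ (275/2307) = 92.2800
bound on ‖Δx‖/‖x‖: κ·ε = 92.2800·1/286 = 0.3227
solve Ax = b  →  x = [0.0599 0.2661]
2-norm of b is 3.0000; of x, 0.2727
re-solving with b+δb shifts x by Δx of norm 0.0880
dividing the unrounded norms, ‖Δx‖/‖x‖ = 0.3227
tightness: 0.3227 against a bound of 0.3227; the bound is attained (ratio 1)

0.3227
0.3227


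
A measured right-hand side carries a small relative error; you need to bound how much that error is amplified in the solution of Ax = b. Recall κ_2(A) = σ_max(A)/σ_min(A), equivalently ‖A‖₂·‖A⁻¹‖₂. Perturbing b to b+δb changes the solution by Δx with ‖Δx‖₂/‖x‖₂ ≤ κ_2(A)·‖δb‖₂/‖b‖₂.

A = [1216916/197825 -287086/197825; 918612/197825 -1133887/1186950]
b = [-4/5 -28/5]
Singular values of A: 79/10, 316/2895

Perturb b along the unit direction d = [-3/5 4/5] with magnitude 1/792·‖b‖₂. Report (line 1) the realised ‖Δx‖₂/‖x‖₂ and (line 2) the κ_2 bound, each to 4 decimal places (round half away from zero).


from the listed singular values, σ₁ = 79/10, σ_n = 316/2895
κ_2(A) = (79/10) / (316/2895) = 72.3750
κ_2(A)·‖δb‖/‖b‖ = 0.0914
solve Ax = b  →  x = [-8.5381 -35.6406]
‖b‖ = 5.6569, ‖x‖ = 36.6491
with δb = [-0.0043 0.0057], A·Δx = δb → ‖Δx‖ = 0.0654
dividing the unrounded norms, ‖Δx‖/‖x‖ = 0.0018
tightness: 0.0018 against a bound of 0.0914 (unrounded ratio ≈ 0.0195)

0.0018
0.0914


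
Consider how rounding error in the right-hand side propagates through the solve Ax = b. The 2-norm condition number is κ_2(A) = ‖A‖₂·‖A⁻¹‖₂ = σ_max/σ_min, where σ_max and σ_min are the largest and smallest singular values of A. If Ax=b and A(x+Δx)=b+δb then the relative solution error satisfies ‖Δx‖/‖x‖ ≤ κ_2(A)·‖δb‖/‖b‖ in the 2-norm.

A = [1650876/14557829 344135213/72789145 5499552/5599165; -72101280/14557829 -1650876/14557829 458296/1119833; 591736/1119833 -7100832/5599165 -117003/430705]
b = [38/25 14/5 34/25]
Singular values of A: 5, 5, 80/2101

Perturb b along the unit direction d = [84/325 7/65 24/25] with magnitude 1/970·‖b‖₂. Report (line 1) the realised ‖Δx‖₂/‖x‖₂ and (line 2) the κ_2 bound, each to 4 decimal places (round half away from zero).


0.0018
0.1354

largest singular value 5, smallest 80/2101
κ_2(A) = 5 / (80/2101) = 131.3125
worst-case relative error ≤ 131.3125 × 1/970 = 0.1354
solve Ax = b  →  x = [3.9152 -10.4366 51.3317]
‖b‖₂ = 3.4641 and ‖x‖₂ = 52.5280
re-solving with b+δb shifts x by Δx of norm 0.0938
realised ‖Δx‖/‖x‖ = 0.0018
realised/bound (from unrounded values) ≈ 0.0132


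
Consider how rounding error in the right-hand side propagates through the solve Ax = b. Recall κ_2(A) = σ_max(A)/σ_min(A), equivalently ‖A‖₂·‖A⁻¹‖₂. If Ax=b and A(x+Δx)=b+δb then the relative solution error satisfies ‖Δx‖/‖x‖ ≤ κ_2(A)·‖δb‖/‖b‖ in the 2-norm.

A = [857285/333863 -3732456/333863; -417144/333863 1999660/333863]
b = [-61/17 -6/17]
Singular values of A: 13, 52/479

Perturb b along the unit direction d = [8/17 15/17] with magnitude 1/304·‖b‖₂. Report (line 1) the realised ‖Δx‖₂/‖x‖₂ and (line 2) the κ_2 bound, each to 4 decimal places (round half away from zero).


from the listed singular values, σ₁ = 13, σ_n = 52/479
κ_2(A) = 13 / (52/479) = 119.7500
κ_2(A)·‖δb‖/‖b‖ = 0.3939
solve Ax = b  →  x = [-18.0244 -3.8189]
‖b‖ = 3.6056, ‖x‖ = 18.4245
Δx = A⁻¹·δb where δb = 1/304·3.6056·d; ‖Δx‖ = 0.1093
dividing the unrounded norms, ‖Δx‖/‖x‖ = 0.0059
so the bound overstates the realised error by a factor of ≈ 66.4306 (computed from the unrounded values)

0.0059
0.3939


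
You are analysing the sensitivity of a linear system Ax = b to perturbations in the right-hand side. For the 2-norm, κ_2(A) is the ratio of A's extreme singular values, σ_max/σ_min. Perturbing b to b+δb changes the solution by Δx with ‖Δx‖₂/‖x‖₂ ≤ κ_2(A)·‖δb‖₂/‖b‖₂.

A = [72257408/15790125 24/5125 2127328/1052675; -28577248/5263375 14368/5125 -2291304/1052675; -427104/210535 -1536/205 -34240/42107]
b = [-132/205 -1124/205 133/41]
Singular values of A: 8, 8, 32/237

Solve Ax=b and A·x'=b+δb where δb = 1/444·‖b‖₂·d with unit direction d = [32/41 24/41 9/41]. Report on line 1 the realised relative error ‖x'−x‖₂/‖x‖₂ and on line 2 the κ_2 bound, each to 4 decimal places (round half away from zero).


σ_max = 8, σ_min = 32/237
κ = σ_max/σ_min = 8/(32/237) = 59.2500
worst-case relative error ≤ 59.2500 × 1/444 = 0.1334
solve Ax = b  →  x = [8.8595 -0.6200 -20.3788]
‖b‖₂ = 6.4031 and ‖x‖₂ = 22.2300
Δx = A⁻¹·δb where δb = 1/444·6.4031·d; ‖Δx‖ = 0.1068
relative error = 0.0048
realised/bound (from unrounded values) ≈ 0.0360

0.0048
0.1334


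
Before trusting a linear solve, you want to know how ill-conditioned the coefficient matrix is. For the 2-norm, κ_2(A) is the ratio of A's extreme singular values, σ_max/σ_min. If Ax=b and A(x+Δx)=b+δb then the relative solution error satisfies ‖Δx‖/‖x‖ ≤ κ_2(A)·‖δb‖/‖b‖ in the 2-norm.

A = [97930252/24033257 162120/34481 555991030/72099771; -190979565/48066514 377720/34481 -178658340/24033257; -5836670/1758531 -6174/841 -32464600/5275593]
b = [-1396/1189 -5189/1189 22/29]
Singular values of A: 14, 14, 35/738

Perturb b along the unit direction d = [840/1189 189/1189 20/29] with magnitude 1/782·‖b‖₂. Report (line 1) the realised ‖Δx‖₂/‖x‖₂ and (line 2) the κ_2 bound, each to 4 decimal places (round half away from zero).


0.0059
0.3775

from the listed singular values, σ₁ = 14, σ_n = 35/738
κ = σ_max/σ_min = 14/(35/738) = 295.2000
κ_2(A)·‖δb‖/‖b‖ = 0.3775
solve Ax = b  →  x = [18.6560 -0.3005 -9.8271]
2-norm of b is 4.5826; of x, 21.0881
with δb = [0.0041 0.0009 0.0040], A·Δx = δb → ‖Δx‖ = 0.1236
dividing the unrounded norms, ‖Δx‖/‖x‖ = 0.0059
tightness: 0.0059 against a bound of 0.3775 (unrounded ratio ≈ 0.0155)


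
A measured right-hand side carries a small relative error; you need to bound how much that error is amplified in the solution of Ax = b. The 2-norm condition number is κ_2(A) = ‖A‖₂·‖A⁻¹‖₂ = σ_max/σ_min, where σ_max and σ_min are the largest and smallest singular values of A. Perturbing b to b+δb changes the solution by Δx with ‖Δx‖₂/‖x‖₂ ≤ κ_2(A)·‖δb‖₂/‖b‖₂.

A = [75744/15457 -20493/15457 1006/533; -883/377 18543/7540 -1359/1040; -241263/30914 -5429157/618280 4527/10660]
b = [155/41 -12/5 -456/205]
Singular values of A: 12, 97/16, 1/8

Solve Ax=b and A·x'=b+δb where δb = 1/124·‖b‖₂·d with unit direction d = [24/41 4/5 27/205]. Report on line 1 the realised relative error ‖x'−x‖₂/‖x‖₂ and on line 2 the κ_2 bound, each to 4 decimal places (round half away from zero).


σ_max = 12, σ_min = 1/8
κ = σ_max/σ_min = 12/(1/8) = 96.0000
perturbation bound = 96.0000·1/124 = 0.7742
solve Ax = b  →  x = [0.6011 -0.2686 0.2538]
2-norm of b is 5.0000; of x, 0.7056
re-solving with b+δb shifts x by Δx of norm 0.3226
realised ‖Δx‖/‖x‖ = 0.4572
so the bound overstates the realised error by a factor of ≈ 1.6934 (computed from the unrounded values)

0.4572
0.7742


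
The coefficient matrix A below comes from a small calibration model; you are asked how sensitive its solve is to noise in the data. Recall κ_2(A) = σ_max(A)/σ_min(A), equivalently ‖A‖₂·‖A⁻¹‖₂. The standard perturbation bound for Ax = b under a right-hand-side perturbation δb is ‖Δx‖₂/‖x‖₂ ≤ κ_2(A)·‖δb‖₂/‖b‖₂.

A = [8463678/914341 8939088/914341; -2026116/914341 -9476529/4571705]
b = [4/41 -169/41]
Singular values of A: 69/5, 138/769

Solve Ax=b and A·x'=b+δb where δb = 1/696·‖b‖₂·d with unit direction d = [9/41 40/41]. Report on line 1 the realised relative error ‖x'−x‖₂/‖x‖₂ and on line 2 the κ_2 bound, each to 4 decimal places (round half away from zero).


from the listed singular values, σ₁ = 69/5, σ_n = 138/769
κ_2(A) = (69/5) / (138/769) = 76.9000
bound on ‖Δx‖/‖x‖: κ·ε = 76.9000·1/696 = 0.1105
solve Ax = b  →  x = [16.1909 -15.3198]
‖b‖ = 4.1231, ‖x‖ = 22.2900
with δb = [0.0013 0.0058], A·Δx = δb → ‖Δx‖ = 0.0330
relative error = 0.0015
so the bound overstates the realised error by a factor of ≈ 74.6044 (computed from the unrounded values)

0.0015
0.1105


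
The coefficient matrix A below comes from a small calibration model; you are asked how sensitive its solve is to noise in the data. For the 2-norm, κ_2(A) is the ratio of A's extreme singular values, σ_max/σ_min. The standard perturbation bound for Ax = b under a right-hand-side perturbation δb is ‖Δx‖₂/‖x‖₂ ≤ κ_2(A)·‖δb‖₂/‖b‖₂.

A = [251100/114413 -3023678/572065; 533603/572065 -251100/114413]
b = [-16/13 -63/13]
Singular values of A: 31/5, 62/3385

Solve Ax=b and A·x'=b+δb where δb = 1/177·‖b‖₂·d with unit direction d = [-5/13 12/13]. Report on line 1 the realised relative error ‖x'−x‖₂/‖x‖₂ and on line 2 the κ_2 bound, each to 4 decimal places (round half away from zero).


largest singular value 31/5, smallest 62/3385
κ_2(A) = (31/5) / (62/3385) = 338.5000
bound on ‖Δx‖/‖x‖: κ·ε = 338.5000·1/177 = 1.9124
solve Ax = b  →  x = [-201.7742 -83.5484]
‖b‖ = 5.0000, ‖x‖ = 218.3876
δb = ε·‖b‖·d = [-0.0109 0.0261]; solving A·Δx = δb gives ‖Δx‖ = 1.5423
dividing the unrounded norms, ‖Δx‖/‖x‖ = 0.0071
so the bound overstates the realised error by a factor of ≈ 270.8007 (computed from the unrounded values)

0.0071
1.9124


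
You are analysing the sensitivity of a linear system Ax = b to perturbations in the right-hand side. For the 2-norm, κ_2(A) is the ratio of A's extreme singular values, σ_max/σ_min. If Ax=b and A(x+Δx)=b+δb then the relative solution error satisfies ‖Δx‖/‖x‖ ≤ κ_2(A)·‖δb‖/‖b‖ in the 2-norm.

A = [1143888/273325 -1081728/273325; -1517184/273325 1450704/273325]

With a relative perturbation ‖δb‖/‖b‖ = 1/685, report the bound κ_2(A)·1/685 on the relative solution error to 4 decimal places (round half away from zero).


form AᵀA = [144413081856/2988262225 -27506884608/597652445; -27506884608/597652445 130987102464/2988262225] with trace 65493504/710645 and determinant 5308416/88830625
solving λ² − 65493504/710645·λ + 5308416/88830625 = 0 gives λ = 2304/25, 2304/3553225
κ_2(A) = √(λ_max/λ_min) = √((2304/25) / (2304/3553225)) = 377.0000
κ_2(A)·‖δb‖/‖b‖ = 0.5504

0.5504


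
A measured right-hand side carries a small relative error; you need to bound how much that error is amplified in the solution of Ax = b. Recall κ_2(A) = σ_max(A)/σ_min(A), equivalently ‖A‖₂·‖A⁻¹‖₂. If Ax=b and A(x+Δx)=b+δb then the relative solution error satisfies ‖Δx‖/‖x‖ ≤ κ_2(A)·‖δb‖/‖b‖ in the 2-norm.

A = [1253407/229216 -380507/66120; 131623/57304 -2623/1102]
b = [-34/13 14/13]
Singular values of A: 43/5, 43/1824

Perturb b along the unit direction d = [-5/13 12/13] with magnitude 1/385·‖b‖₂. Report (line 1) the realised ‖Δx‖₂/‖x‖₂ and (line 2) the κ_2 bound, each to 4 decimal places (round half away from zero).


0.0037
0.9475

from the listed singular values, σ₁ = 43/5, σ_n = 43/1824
condition number: (43/5) ÷ (43/1824) = 364.8000
κ_2(A)·‖δb‖/‖b‖ = 0.9475
solve Ax = b  →  x = [61.2735 58.6768]
‖b‖ = 2.8284, ‖x‖ = 84.8375
Δx = A⁻¹·δb where δb = 1/385·2.8284·d; ‖Δx‖ = 0.3116
dividing the unrounded norms, ‖Δx‖/‖x‖ = 0.0037
tightness: 0.0037 against a bound of 0.9475 (unrounded ratio ≈ 0.0039)


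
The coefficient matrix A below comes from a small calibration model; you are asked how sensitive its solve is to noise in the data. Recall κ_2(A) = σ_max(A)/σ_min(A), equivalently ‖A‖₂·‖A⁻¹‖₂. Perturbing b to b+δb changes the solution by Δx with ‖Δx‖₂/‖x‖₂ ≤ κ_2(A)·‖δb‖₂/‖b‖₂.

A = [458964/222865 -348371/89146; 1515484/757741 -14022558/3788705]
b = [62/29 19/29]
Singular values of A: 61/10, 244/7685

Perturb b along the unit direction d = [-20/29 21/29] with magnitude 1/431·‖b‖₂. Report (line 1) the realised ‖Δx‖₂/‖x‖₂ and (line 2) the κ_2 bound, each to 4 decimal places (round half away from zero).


from the listed singular values, σ₁ = 61/10, σ_n = 244/7685
κ_2(A) = (61/10) / (244/7685) = 192.1250
worst-case relative error ≤ 192.1250 × 1/431 = 0.4458
solve Ax = b  →  x = [-27.6362 -15.1109]
2-norm of b is 2.2361; of x, 31.4976
Δx = A⁻¹·δb where δb = 1/431·2.2361·d; ‖Δx‖ = 0.1634
realised ‖Δx‖/‖x‖ = 0.0052
tightness: 0.0052 against a bound of 0.4458 (unrounded ratio ≈ 0.0116)

0.0052
0.4458


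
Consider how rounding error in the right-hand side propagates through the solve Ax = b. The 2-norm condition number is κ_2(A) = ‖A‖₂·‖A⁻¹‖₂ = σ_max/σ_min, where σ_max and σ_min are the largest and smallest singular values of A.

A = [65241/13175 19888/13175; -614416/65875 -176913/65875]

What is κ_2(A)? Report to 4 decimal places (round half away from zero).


form AᵀA = [1674452329/15015625 488359872/15015625; 488359872/15015625 142513921/15015625] with trace 2907146/24025 and determinant 14641/24025
char-poly roots: 121 and 121/24025
σ_max=√121=11, σ_min=√(121/24025)=(11/155) → κ = 155.0000

155.0000


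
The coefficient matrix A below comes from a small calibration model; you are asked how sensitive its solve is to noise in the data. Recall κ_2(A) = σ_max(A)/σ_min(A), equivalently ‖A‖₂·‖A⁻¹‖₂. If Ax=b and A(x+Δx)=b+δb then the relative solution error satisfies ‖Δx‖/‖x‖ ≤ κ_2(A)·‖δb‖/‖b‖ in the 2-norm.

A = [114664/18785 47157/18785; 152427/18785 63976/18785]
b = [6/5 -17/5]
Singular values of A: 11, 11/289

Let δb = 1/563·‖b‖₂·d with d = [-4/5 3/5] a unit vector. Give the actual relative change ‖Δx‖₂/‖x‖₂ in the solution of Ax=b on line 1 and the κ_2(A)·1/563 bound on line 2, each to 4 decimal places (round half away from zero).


largest singular value 11, smallest 11/289
κ_2(A) = 11 / (11/289) = 289.0000
worst-case relative error ≤ 289.0000 × 1/563 = 0.5133
solve Ax = b  →  x = [30.1469 -72.8252]
‖b‖₂ = 3.6056 and ‖x‖₂ = 78.8184
δb = ε·‖b‖·d = [-0.0051 0.0038]; solving A·Δx = δb gives ‖Δx‖ = 0.1683
relative error = 0.0021
realised/bound (from unrounded values) ≈ 0.0042

0.0021
0.5133


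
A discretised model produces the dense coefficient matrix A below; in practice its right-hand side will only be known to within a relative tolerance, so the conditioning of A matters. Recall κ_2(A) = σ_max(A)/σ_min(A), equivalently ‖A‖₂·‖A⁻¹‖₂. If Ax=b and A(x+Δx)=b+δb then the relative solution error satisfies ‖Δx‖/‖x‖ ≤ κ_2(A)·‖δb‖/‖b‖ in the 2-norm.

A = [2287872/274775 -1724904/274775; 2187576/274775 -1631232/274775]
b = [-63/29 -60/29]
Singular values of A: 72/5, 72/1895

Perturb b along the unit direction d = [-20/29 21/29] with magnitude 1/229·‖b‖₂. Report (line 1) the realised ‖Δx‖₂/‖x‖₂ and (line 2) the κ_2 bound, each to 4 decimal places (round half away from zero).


1.6550
1.6550

largest singular value 72/5, smallest 72/1895
κ = σ_max/σ_min = (72/5)/(72/1895) = 379.0000
κ_2(A)·‖δb‖/‖b‖ = 1.6550
solve Ax = b  →  x = [-0.1667 0.1250]
2-norm of b is 3.0000; of x, 0.2083
re-solving with b+δb shifts x by Δx of norm 0.3448
relative error = 1.6550
tightness: 1.6550 against a bound of 1.6550; the bound is attained (ratio 1)


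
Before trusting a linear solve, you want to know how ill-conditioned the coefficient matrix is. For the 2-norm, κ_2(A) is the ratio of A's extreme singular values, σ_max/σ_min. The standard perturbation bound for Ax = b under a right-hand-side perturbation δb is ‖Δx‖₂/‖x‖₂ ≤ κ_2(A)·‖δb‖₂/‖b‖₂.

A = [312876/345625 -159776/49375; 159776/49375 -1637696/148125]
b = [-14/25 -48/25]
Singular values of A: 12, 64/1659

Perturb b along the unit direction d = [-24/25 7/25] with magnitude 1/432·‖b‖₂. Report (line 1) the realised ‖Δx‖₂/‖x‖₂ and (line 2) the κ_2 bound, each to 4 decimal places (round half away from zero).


0.7201
0.7201

from the listed singular values, σ₁ = 12, σ_n = 64/1659
κ = σ_max/σ_min = 12/(64/1659) = 311.0625
perturbation bound = 311.0625·1/432 = 0.7201
solve Ax = b  →  x = [-0.0467 0.1600]
2-norm of b is 2.0000; of x, 0.1667
with δb = [-0.0044 0.0013], A·Δx = δb → ‖Δx‖ = 0.1200
dividing the unrounded norms, ‖Δx‖/‖x‖ = 0.7201
tightness: 0.7201 against a bound of 0.7201; the bound is attained (ratio 1)


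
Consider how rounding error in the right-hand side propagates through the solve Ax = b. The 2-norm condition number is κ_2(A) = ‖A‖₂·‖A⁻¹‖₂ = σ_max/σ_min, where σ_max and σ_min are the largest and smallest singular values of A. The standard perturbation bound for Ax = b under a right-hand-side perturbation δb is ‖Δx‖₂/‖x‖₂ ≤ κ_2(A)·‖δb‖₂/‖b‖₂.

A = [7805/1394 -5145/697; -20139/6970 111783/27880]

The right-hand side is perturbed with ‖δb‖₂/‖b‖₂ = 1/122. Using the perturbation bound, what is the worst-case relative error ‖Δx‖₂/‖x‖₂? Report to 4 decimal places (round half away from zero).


0.8066

M = AᵀA = [3336557/84050 -35579733/672400; -35579733/672400 189789201/2689600]. tr(M)=11862361/107584, det(M)=540225/430336
solving λ² − 11862361/107584·λ + 540225/430336 = 0 gives λ = 441/4, 1225/107584
κ = σ_max/σ_min = (21/2)/(35/328) = 98.4000
worst-case relative error ≤ 98.4000 × 1/122 = 0.8066


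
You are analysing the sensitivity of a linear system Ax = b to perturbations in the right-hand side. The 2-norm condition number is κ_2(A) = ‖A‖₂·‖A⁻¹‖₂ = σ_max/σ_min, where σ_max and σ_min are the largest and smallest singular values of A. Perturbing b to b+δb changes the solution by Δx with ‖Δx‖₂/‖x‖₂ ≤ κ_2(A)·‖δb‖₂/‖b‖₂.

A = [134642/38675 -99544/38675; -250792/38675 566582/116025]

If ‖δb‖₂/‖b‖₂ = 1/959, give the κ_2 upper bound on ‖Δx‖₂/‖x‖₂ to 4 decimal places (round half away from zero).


0.2847

AᵀA = [280363652/5175625 -630804992/15526875; -630804992/15526875 1419364132/46580625]; tr = 31541096/372645, det = 4477456/46580625
eigenvalues of AᵀA: λ = (tr ± √(tr²−4·det))/2 = 2116/25, 2116/1863225
κ_2(A) = √(λ_max/λ_min) = √((2116/25) / (2116/1863225)) = 273.0000
perturbation bound = 273.0000·1/959 = 0.2847


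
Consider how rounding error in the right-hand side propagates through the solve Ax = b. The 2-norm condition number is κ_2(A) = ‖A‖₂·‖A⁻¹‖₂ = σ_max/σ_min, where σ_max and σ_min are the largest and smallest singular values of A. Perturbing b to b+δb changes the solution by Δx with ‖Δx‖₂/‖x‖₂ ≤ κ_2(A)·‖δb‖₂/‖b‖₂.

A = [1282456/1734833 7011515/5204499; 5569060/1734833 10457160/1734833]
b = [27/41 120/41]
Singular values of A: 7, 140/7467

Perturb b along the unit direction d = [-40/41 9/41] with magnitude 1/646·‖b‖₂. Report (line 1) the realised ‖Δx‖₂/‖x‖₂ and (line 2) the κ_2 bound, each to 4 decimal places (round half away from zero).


0.5779
0.5779

from the listed singular values, σ₁ = 7, σ_n = 140/7467
κ = σ_max/σ_min = 7/(140/7467) = 373.3500
perturbation bound = 373.3500·1/646 = 0.5779
solve Ax = b  →  x = [0.2017 0.3782]
‖b‖ = 3.0000, ‖x‖ = 0.4286
with δb = [-0.0045 0.0010], A·Δx = δb → ‖Δx‖ = 0.2477
dividing the unrounded norms, ‖Δx‖/‖x‖ = 0.5779
tightness: 0.5779 against a bound of 0.5779; the bound is attained (ratio 1)


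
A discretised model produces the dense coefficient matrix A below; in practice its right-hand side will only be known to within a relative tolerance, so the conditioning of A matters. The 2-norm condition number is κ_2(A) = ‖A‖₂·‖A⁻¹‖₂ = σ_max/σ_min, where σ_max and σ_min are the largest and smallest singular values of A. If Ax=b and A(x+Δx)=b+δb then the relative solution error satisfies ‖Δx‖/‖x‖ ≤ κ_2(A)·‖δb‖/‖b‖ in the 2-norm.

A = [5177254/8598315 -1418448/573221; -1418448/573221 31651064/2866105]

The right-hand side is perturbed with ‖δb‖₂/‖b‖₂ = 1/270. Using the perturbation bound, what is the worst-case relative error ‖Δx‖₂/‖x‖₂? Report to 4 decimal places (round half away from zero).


0.9472

form AᵀA = [285248526436/43980381225 -28163757856/977341805; -28163757856/977341805 625871338816/4886709025] with trace 704115476/5232645 and determinant 181063936/654080625
λ_max, λ_min = (704115476/5232645 ± √12393707133928151824/684514342400625)/2 = 3364/25, 53824/26163225
so κ_2 = √((3364/25) / (53824/26163225)) = 255.7500
worst-case relative error ≤ 255.7500 × 1/270 = 0.9472


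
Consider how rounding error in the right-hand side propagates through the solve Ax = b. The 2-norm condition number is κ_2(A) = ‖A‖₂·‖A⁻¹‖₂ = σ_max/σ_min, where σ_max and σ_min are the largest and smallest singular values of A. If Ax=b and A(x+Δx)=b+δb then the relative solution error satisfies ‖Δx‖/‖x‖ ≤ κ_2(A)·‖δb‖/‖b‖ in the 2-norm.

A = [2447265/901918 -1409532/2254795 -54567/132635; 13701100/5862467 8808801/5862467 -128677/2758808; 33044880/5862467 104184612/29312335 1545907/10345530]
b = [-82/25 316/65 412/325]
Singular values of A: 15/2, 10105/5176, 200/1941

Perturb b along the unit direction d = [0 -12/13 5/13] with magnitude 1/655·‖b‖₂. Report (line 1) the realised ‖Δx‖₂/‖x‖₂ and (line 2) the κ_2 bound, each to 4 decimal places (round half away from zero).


0.0023
0.1111

σ_max = 15/2, σ_min = 200/1941
condition number: (15/2) ÷ (200/1941) = 72.7875
bound on ‖Δx‖/‖x‖: κ·ε = 72.7875·1/655 = 0.1111
solve Ax = b  →  x = [-4.7155 9.4082 -37.4234]
2-norm of b is 6.0000; of x, 38.8749
Δx = A⁻¹·δb where δb = 1/655·6.0000·d; ‖Δx‖ = 0.0889
realised ‖Δx‖/‖x‖ = 0.0023
tightness: 0.0023 against a bound of 0.1111 (unrounded ratio ≈ 0.0206)


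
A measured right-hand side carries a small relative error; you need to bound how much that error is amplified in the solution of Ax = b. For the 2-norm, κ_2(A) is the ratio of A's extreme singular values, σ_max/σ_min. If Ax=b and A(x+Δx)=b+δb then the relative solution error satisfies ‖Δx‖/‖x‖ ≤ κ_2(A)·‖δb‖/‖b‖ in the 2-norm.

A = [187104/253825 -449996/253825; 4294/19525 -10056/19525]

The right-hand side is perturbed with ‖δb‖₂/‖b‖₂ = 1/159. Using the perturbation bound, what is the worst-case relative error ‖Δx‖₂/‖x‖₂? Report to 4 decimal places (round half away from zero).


AᵀA = [60998404/103083409 -146389680/103083409; -146389680/103083409 351337936/103083409]; tr = 2439860/609961, det = 64/609961
solving λ² − 2439860/609961·λ + 64/609961 = 0 gives λ = 4, 16/609961
so κ_2 = √(4 / (16/609961)) = 390.5000
κ_2(A)·‖δb‖/‖b‖ = 2.4560

2.4560


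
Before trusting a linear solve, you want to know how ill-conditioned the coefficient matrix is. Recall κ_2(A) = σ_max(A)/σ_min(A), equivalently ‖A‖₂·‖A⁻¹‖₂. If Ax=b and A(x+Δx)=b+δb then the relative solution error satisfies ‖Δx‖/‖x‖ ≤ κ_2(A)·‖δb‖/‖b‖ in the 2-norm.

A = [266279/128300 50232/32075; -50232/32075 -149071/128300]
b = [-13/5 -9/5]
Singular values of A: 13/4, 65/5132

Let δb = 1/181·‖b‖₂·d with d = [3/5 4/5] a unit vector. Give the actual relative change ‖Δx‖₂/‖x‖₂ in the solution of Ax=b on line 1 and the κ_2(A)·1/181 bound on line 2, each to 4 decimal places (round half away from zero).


0.0058
1.4177

σ_max = 13/4, σ_min = 65/5132
κ = σ_max/σ_min = (13/4)/(65/5132) = 256.6000
bound on ‖Δx‖/‖x‖: κ·ε = 256.6000·1/181 = 1.4177
solve Ax = b  →  x = [141.8708 -189.6738]
‖b‖₂ = 3.1623 and ‖x‖₂ = 236.8617
δb = ε·‖b‖·d = [0.0105 0.0140]; solving A·Δx = δb gives ‖Δx‖ = 1.3794
dividing the unrounded norms, ‖Δx‖/‖x‖ = 0.0058
tightness: 0.0058 against a bound of 1.4177 (unrounded ratio ≈ 0.0041)


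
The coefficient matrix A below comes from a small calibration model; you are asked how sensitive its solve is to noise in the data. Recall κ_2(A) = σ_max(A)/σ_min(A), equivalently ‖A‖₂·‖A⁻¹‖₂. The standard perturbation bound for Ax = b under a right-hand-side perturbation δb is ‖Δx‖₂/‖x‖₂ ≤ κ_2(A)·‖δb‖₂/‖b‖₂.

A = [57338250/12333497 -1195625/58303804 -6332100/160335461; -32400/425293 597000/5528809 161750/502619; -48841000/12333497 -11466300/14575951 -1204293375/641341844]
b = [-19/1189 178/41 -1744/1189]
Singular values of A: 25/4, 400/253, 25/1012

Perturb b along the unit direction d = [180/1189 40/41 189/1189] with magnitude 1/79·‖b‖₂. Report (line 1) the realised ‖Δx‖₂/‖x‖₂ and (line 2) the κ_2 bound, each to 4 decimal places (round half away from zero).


σ_max = 25/4, σ_min = 25/1012
κ = σ_max/σ_min = (25/4)/(25/1012) = 253.0000
bound on ‖Δx‖/‖x‖: κ·ε = 253.0000·1/79 = 3.2025
solve Ax = b  →  x = [-0.1216 -148.9764 63.4486]
2-norm of b is 4.5826; of x, 161.9250
Δx = A⁻¹·δb where δb = 1/79·4.5826·d; ‖Δx‖ = 2.3481
dividing the unrounded norms, ‖Δx‖/‖x‖ = 0.0145
realised/bound (from unrounded values) ≈ 0.0045

0.0145
3.2025


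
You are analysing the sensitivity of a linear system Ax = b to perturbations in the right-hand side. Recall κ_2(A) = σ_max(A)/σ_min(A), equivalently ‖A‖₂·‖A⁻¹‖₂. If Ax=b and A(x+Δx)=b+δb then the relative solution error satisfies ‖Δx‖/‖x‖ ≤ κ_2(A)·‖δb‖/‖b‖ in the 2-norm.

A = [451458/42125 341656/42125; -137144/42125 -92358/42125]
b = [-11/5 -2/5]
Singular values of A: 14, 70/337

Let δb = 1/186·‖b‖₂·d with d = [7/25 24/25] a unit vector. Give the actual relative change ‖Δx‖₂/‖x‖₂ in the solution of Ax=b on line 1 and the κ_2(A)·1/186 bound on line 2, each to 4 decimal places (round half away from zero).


0.0120
0.3624

from the listed singular values, σ₁ = 14, σ_n = 70/337
κ = σ_max/σ_min = 14/(70/337) = 67.4000
perturbation bound = 67.4000·1/186 = 0.3624
solve Ax = b  →  x = [2.7743 -3.9371]
‖b‖ = 2.2361, ‖x‖ = 4.8164
Δx = A⁻¹·δb where δb = 1/186·2.2361·d; ‖Δx‖ = 0.0579
relative error = 0.0120
realised/bound (from unrounded values) ≈ 0.0332


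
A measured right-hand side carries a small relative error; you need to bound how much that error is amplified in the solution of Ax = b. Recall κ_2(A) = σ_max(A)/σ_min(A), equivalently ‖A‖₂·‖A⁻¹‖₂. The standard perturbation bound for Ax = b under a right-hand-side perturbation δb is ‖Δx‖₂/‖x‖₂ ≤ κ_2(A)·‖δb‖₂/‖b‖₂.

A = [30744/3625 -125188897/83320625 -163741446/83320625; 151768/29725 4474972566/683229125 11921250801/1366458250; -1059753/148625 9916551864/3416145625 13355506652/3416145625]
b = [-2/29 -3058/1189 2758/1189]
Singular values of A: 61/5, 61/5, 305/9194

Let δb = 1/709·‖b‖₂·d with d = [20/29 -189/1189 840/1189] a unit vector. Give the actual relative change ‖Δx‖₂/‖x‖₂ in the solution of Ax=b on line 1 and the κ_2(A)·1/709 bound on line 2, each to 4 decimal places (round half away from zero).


largest singular value 61/5, smallest 305/9194
κ = σ_max/σ_min = (61/5)/(305/9194) = 367.7600
κ_2(A)·‖δb‖/‖b‖ = 0.5187
solve Ax = b  →  x = [-0.2033 -48.2977 36.0839]
‖b‖₂ = 3.4641 and ‖x‖₂ = 60.2890
re-solving with b+δb shifts x by Δx of norm 0.1473
dividing the unrounded norms, ‖Δx‖/‖x‖ = 0.0024
tightness: 0.0024 against a bound of 0.5187 (unrounded ratio ≈ 0.0047)

0.0024
0.5187


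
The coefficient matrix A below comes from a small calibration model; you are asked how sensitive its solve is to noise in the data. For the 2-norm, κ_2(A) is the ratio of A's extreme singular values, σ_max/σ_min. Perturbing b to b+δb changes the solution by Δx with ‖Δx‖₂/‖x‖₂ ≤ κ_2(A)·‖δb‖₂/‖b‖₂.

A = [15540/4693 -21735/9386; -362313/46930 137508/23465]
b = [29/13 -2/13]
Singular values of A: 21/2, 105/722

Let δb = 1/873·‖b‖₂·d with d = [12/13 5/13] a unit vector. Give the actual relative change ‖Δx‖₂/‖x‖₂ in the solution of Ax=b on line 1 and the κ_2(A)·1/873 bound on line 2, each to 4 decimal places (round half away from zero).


σ_max = 21/2, σ_min = 105/722
κ = σ_max/σ_min = (21/2)/(105/722) = 72.2000
perturbation bound = 72.2000·1/873 = 0.0827
solve Ax = b  →  x = [8.3276 10.9448]
‖b‖ = 2.2361, ‖x‖ = 13.7527
with δb = [0.0024 0.0010], A·Δx = δb → ‖Δx‖ = 0.0176
relative error = 0.0013
so the bound overstates the realised error by a factor of ≈ 64.5792 (computed from the unrounded values)

0.0013
0.0827


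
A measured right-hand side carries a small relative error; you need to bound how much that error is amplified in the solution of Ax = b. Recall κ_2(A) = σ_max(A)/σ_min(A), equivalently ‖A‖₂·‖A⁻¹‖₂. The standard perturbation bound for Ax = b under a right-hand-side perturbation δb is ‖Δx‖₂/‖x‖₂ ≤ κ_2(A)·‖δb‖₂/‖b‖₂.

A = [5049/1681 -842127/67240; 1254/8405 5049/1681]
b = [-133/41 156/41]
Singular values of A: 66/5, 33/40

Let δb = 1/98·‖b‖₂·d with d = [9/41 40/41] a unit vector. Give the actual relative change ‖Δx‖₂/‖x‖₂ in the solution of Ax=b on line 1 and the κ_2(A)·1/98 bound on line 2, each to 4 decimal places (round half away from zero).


σ_max = 66/5, σ_min = 33/40
κ_2(A) = (66/5) / (33/40) = 16.0000
κ_2(A)·‖δb‖/‖b‖ = 0.1633
solve Ax = b  →  x = [3.4812 1.0939]
‖b‖ = 5.0000, ‖x‖ = 3.6490
Δx = A⁻¹·δb where δb = 1/98·5.0000·d; ‖Δx‖ = 0.0618
relative error = 0.0169
realised/bound (from unrounded values) ≈ 0.1038

0.0169
0.1633


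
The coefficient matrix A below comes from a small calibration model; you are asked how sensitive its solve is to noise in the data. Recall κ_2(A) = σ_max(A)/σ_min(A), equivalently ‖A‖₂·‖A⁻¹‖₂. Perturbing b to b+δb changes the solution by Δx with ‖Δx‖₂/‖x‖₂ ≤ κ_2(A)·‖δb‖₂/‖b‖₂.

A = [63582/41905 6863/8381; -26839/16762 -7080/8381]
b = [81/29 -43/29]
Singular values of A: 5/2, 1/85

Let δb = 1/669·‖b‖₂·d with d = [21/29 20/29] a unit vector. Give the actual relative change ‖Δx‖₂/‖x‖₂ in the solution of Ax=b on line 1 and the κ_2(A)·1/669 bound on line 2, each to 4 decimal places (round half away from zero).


0.0047
0.3176

from the listed singular values, σ₁ = 5/2, σ_n = 1/85
condition number: (5/2) ÷ (1/85) = 212.5000
bound on ‖Δx‖/‖x‖: κ·ε = 212.5000·1/669 = 0.3176
solve Ax = b  →  x = [-38.9412 75.5647]
2-norm of b is 3.1623; of x, 85.0085
δb = ε·‖b‖·d = [0.0034 0.0033]; solving A·Δx = δb gives ‖Δx‖ = 0.4018
relative error = 0.0047
realised/bound (from unrounded values) ≈ 0.0149


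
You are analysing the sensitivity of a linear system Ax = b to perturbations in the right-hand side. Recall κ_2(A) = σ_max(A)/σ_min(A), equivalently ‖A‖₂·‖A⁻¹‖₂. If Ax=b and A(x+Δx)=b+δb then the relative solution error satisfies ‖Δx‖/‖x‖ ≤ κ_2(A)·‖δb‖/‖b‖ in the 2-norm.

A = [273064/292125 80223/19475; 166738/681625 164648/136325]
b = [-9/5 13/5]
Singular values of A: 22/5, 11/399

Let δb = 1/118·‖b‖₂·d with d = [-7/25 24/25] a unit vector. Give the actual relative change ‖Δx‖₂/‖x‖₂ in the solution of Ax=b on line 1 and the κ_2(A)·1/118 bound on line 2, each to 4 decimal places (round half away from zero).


0.0089
1.3525

largest singular value 22/5, smallest 11/399
κ = σ_max/σ_min = (22/5)/(11/399) = 159.6000
perturbation bound = 159.6000·1/118 = 1.3525
solve Ax = b  →  x = [-106.2140 23.6652]
‖b‖ = 3.1623, ‖x‖ = 108.8184
δb = ε·‖b‖·d = [-0.0075 0.0257]; solving A·Δx = δb gives ‖Δx‖ = 0.9721
relative error = 0.0089
so the bound overstates the realised error by a factor of ≈ 151.4102 (computed from the unrounded values)


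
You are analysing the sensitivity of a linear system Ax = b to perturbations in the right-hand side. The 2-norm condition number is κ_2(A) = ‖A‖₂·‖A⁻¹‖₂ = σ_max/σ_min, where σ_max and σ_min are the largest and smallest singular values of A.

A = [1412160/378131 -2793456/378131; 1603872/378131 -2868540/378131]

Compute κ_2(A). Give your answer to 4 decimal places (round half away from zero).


AᵀA = [5429965824/170015521 -10161210240/170015521; -10161210240/170015521 19062922896/170015521]; tr = 84750480/588289, det = 5308416/588289
eigenvalues of AᵀA: λ = (tr ± √(tr²−4·det))/2 = 144, 36864/588289
κ = σ_max/σ_min = 12/(192/767) = 47.9375

47.9375
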